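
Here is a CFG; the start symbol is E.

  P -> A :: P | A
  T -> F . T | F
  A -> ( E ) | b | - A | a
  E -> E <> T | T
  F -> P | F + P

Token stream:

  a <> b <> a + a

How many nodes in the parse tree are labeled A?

[E [E [E [T [F [P [A a]]]]] <> [T [F [P [A b]]]]] <> [T [F [F [P [A a]]] + [P [A a]]]]]

4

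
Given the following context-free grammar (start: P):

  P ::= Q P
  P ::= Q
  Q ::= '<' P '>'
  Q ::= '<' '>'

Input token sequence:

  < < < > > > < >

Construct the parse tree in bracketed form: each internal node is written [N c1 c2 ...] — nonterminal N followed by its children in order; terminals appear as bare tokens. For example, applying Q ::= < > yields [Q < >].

P
Q P
< P > P
< Q > P
< < P > > P
< < Q > > P
< < < > > > P
< < < > > > Q
< < < > > > < >

[P [Q < [P [Q < [P [Q < >]] >]] >] [P [Q < >]]]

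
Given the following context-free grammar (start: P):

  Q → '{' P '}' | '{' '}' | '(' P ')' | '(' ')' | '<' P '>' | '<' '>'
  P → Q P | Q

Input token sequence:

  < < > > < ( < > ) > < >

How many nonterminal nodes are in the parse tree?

12

[P [Q < [P [Q < >]] >] [P [Q < [P [Q ( [P [Q < >]] )]] >] [P [Q < >]]]]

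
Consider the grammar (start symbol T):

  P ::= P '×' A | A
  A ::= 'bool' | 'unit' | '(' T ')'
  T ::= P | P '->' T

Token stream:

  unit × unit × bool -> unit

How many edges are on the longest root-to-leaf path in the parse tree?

5

[T [P [P [P [A unit]] × [A unit]] × [A bool]] -> [T [P [A unit]]]]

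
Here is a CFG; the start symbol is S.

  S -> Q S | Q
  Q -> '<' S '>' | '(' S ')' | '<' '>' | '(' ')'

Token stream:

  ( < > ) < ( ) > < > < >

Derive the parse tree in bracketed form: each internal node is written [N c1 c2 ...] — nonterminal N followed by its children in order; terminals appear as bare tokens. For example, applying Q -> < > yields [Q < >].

S
Q S
( S ) S
( Q ) S
( < > ) S
( < > ) Q S
( < > ) < S > S
( < > ) < Q > S
( < > ) < ( ) > S
( < > ) < ( ) > Q S
( < > ) < ( ) > < > S
( < > ) < ( ) > < > Q
( < > ) < ( ) > < > < >

[S [Q ( [S [Q < >]] )] [S [Q < [S [Q ( )]] >] [S [Q < >] [S [Q < >]]]]]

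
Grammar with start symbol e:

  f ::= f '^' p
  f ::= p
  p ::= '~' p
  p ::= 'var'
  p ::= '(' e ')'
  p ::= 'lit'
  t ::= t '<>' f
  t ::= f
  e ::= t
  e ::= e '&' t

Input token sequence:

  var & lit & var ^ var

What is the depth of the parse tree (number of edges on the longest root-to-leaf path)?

6

[e [e [e [t [f [p var]]]] & [t [f [p lit]]]] & [t [f [f [p var]] ^ [p var]]]]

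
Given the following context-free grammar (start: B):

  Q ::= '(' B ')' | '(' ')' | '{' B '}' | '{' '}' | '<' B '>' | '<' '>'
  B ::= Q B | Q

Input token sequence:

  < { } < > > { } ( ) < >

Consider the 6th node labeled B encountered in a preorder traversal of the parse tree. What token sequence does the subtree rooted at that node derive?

< >

[B [Q < [B [Q { }] [B [Q < >]]] >] [B [Q { }] [B [Q ( )] [B [Q < >]]]]]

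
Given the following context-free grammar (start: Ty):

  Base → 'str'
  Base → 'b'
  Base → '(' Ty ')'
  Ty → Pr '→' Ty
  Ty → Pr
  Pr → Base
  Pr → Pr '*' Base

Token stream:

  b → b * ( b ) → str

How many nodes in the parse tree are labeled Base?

[Ty [Pr [Base b]] → [Ty [Pr [Pr [Base b]] * [Base ( [Ty [Pr [Base b]]] )]] → [Ty [Pr [Base str]]]]]

5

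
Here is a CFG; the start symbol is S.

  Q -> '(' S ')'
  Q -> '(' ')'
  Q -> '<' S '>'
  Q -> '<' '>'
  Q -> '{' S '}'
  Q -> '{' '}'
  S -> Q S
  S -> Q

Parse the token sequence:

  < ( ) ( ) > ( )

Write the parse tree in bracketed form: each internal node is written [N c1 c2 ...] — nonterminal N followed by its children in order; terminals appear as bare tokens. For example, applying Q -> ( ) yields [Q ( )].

[S [Q < [S [Q ( )] [S [Q ( )]]] >] [S [Q ( )]]]

S
Q S
< S > S
< Q S > S
< ( ) S > S
< ( ) Q > S
< ( ) ( ) > S
< ( ) ( ) > Q
< ( ) ( ) > ( )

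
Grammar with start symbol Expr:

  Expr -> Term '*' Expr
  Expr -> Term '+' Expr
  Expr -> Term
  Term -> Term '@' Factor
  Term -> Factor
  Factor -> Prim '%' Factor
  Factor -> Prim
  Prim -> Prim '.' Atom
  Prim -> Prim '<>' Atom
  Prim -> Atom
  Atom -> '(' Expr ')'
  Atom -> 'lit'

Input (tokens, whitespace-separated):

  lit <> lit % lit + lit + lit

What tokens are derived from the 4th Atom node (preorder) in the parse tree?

lit

[Expr [Term [Factor [Prim [Prim [Atom lit]] <> [Atom lit]] % [Factor [Prim [Atom lit]]]]] + [Expr [Term [Factor [Prim [Atom lit]]]] + [Expr [Term [Factor [Prim [Atom lit]]]]]]]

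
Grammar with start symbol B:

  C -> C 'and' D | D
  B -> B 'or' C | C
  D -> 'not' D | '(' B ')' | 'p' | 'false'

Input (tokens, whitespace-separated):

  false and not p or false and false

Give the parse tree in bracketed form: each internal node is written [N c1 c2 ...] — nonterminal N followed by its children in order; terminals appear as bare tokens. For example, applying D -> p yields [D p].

[B [B [C [C [D false]] and [D not [D p]]]] or [C [C [D false]] and [D false]]]

B
B or C
C or C
C and D or C
D and D or C
false and D or C
false and not D or C
false and not p or C
false and not p or C and D
false and not p or D and D
false and not p or false and D
false and not p or false and false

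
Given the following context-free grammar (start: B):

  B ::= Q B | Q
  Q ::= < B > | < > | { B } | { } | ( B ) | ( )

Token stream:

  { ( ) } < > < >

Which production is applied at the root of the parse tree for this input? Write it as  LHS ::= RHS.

[B [Q { [B [Q ( )]] }] [B [Q < >] [B [Q < >]]]]

B ::= Q B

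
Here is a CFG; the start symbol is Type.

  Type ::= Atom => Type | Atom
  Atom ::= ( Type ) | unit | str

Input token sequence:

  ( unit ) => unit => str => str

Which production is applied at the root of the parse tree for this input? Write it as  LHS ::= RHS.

Type ::= Atom => Type

[Type [Atom ( [Type [Atom unit]] )] => [Type [Atom unit] => [Type [Atom str] => [Type [Atom str]]]]]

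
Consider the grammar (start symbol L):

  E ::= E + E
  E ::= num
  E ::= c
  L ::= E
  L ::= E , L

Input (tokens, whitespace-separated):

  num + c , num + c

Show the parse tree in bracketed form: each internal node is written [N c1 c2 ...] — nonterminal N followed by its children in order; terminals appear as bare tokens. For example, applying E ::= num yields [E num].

L
E , L
E + E , L
num + E , L
num + c , L
num + c , E
num + c , E + E
num + c , num + E
num + c , num + c

[L [E [E num] + [E c]] , [L [E [E num] + [E c]]]]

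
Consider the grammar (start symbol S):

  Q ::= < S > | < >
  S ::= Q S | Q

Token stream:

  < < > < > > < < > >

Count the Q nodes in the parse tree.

[S [Q < [S [Q < >] [S [Q < >]]] >] [S [Q < [S [Q < >]] >]]]

5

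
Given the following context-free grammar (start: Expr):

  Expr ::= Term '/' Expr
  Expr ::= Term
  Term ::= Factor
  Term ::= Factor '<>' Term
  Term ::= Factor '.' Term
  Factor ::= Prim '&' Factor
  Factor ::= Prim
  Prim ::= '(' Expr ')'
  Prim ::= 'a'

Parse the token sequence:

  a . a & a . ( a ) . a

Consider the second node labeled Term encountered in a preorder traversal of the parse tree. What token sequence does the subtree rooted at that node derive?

[Expr [Term [Factor [Prim a]] . [Term [Factor [Prim a] & [Factor [Prim a]]] . [Term [Factor [Prim ( [Expr [Term [Factor [Prim a]]]] )]] . [Term [Factor [Prim a]]]]]]]

a & a . ( a ) . a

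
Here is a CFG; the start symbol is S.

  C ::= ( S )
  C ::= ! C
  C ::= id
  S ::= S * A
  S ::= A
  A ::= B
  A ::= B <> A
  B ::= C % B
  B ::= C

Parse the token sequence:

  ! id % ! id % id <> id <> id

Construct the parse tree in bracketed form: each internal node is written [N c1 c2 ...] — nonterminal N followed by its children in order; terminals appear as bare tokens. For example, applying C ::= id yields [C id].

[S [A [B [C ! [C id]] % [B [C ! [C id]] % [B [C id]]]] <> [A [B [C id]] <> [A [B [C id]]]]]]

S
A
B <> A
C % B <> A
! C % B <> A
! id % B <> A
! id % C % B <> A
! id % ! C % B <> A
! id % ! id % B <> A
! id % ! id % C <> A
! id % ! id % id <> A
! id % ! id % id <> B <> A
! id % ! id % id <> C <> A
! id % ! id % id <> id <> A
! id % ! id % id <> id <> B
! id % ! id % id <> id <> C
! id % ! id % id <> id <> id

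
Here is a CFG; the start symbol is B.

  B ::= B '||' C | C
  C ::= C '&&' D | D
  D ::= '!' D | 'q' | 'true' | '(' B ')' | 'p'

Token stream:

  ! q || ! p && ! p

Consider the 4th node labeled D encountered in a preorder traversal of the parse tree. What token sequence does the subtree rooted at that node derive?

[B [B [C [D ! [D q]]]] || [C [C [D ! [D p]]] && [D ! [D p]]]]

p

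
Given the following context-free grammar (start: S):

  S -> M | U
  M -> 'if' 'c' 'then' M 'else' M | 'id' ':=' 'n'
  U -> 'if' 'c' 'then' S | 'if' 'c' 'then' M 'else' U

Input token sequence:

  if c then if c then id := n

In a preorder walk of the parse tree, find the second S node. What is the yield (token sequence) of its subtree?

if c then id := n

[S [U if c then [S [U if c then [S [M id := n]]]]]]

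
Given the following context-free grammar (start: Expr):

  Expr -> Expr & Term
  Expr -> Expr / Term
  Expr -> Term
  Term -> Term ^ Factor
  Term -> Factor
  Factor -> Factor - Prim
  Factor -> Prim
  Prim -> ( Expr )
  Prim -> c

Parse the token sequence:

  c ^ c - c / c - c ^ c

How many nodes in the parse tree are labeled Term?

[Expr [Expr [Term [Term [Factor [Prim c]]] ^ [Factor [Factor [Prim c]] - [Prim c]]]] / [Term [Term [Factor [Factor [Prim c]] - [Prim c]]] ^ [Factor [Prim c]]]]

4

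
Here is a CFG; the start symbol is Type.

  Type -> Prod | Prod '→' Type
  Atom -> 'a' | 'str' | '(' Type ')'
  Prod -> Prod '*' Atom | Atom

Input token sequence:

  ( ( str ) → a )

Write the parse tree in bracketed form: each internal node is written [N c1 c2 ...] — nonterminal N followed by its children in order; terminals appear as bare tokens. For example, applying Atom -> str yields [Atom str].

[Type [Prod [Atom ( [Type [Prod [Atom ( [Type [Prod [Atom str]]] )]] → [Type [Prod [Atom a]]]] )]]]

Type
Prod
Atom
( Type )
( Prod → Type )
( Atom → Type )
( ( Type ) → Type )
( ( Prod ) → Type )
( ( Atom ) → Type )
( ( str ) → Type )
( ( str ) → Prod )
( ( str ) → Atom )
( ( str ) → a )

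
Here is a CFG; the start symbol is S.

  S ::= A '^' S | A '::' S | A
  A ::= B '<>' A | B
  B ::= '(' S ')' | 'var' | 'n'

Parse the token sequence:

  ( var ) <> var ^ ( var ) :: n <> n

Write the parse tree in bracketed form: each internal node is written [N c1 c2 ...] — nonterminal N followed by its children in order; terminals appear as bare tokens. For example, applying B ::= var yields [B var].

[S [A [B ( [S [A [B var]]] )] <> [A [B var]]] ^ [S [A [B ( [S [A [B var]]] )]] :: [S [A [B n] <> [A [B n]]]]]]

S
A ^ S
B <> A ^ S
( S ) <> A ^ S
( A ) <> A ^ S
( B ) <> A ^ S
( var ) <> A ^ S
( var ) <> B ^ S
( var ) <> var ^ S
( var ) <> var ^ A :: S
( var ) <> var ^ B :: S
( var ) <> var ^ ( S ) :: S
( var ) <> var ^ ( A ) :: S
( var ) <> var ^ ( B ) :: S
( var ) <> var ^ ( var ) :: S
( var ) <> var ^ ( var ) :: A
( var ) <> var ^ ( var ) :: B <> A
( var ) <> var ^ ( var ) :: n <> A
( var ) <> var ^ ( var ) :: n <> B
( var ) <> var ^ ( var ) :: n <> n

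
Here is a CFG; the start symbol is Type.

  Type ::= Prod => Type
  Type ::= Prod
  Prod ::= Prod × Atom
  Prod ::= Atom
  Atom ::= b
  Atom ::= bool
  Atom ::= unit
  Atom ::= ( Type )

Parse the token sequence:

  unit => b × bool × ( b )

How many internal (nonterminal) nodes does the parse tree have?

[Type [Prod [Atom unit]] => [Type [Prod [Prod [Prod [Atom b]] × [Atom bool]] × [Atom ( [Type [Prod [Atom b]]] )]]]]

13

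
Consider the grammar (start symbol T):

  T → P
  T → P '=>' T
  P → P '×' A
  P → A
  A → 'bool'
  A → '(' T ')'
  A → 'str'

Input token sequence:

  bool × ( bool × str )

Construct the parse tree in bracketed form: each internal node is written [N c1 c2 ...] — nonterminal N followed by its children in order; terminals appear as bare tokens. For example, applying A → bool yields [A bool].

T
P
P × A
A × A
bool × A
bool × ( T )
bool × ( P )
bool × ( P × A )
bool × ( A × A )
bool × ( bool × A )
bool × ( bool × str )

[T [P [P [A bool]] × [A ( [T [P [P [A bool]] × [A str]]] )]]]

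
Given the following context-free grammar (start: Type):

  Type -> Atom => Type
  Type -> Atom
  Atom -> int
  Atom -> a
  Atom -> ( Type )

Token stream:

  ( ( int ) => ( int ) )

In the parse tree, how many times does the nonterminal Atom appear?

5

[Type [Atom ( [Type [Atom ( [Type [Atom int]] )] => [Type [Atom ( [Type [Atom int]] )]]] )]]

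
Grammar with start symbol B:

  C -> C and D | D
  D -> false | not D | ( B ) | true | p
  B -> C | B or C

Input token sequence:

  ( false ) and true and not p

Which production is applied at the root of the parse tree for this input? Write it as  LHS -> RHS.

[B [C [C [C [D ( [B [C [D false]]] )]] and [D true]] and [D not [D p]]]]

B -> C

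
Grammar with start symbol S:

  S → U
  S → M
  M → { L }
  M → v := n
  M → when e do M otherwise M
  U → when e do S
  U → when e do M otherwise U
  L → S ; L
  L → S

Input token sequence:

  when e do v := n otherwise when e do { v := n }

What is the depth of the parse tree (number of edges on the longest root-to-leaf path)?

8

[S [U when e do [M v := n] otherwise [U when e do [S [M { [L [S [M v := n]]] }]]]]]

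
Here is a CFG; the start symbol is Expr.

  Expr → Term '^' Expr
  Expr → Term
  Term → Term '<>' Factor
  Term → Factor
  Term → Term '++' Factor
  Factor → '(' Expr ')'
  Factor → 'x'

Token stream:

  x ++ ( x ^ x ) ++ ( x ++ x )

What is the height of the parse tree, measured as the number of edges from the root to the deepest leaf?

[Expr [Term [Term [Term [Factor x]] ++ [Factor ( [Expr [Term [Factor x]] ^ [Expr [Term [Factor x]]]] )]] ++ [Factor ( [Expr [Term [Term [Factor x]] ++ [Factor x]]] )]]]

8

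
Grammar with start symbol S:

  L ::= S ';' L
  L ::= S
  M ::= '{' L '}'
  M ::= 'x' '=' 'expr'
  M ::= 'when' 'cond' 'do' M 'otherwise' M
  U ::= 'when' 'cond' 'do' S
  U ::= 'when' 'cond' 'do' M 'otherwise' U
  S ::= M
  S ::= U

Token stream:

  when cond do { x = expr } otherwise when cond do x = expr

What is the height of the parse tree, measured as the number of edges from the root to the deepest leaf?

[S [U when cond do [M { [L [S [M x = expr]]] }] otherwise [U when cond do [S [M x = expr]]]]]

6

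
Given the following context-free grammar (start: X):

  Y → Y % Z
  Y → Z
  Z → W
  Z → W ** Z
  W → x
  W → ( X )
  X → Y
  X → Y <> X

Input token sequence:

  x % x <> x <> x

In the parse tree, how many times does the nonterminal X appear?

3

[X [Y [Y [Z [W x]]] % [Z [W x]]] <> [X [Y [Z [W x]]] <> [X [Y [Z [W x]]]]]]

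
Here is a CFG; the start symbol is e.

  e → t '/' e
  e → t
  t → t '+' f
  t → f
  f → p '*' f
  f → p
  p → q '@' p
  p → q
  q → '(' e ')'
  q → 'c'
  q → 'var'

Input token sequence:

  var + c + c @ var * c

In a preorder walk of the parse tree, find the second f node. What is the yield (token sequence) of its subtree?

c

[e [t [t [t [f [p [q var]]]] + [f [p [q c]]]] + [f [p [q c] @ [p [q var]]] * [f [p [q c]]]]]]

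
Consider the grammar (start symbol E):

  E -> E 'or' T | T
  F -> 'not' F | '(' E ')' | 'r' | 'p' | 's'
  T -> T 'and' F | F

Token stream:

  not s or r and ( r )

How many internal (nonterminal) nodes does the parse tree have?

12

[E [E [T [F not [F s]]]] or [T [T [F r]] and [F ( [E [T [F r]]] )]]]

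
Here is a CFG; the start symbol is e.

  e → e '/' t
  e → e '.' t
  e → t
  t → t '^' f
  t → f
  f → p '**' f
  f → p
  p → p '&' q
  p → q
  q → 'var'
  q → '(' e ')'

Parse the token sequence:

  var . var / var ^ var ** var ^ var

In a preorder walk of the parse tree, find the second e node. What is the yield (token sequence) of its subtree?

[e [e [e [t [f [p [q var]]]]] . [t [f [p [q var]]]]] / [t [t [t [f [p [q var]]]] ^ [f [p [q var]] ** [f [p [q var]]]]] ^ [f [p [q var]]]]]

var . var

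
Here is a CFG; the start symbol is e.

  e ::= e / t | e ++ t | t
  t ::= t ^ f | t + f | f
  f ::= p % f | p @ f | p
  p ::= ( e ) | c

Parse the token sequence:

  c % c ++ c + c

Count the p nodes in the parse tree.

4

[e [e [t [f [p c] % [f [p c]]]]] ++ [t [t [f [p c]]] + [f [p c]]]]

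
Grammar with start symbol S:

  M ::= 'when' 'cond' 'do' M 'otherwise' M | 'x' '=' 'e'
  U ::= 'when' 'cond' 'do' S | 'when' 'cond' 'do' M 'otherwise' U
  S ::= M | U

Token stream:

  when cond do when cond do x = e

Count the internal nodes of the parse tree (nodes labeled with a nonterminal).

[S [U when cond do [S [U when cond do [S [M x = e]]]]]]

6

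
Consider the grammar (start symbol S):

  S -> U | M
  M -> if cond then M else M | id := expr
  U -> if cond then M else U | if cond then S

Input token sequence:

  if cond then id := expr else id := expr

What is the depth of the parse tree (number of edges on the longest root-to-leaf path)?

[S [M if cond then [M id := expr] else [M id := expr]]]

3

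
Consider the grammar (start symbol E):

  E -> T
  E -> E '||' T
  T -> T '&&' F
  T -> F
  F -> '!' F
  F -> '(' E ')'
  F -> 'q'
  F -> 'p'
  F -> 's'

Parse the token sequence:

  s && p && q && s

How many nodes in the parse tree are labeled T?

[E [T [T [T [T [F s]] && [F p]] && [F q]] && [F s]]]

4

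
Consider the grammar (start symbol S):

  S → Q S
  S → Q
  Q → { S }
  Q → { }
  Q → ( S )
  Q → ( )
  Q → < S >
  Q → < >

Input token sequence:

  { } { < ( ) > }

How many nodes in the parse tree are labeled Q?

[S [Q { }] [S [Q { [S [Q < [S [Q ( )]] >]] }]]]

4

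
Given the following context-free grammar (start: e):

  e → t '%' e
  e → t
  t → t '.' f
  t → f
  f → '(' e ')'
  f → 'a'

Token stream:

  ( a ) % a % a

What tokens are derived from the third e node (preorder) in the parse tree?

[e [t [f ( [e [t [f a]]] )]] % [e [t [f a]] % [e [t [f a]]]]]

a % a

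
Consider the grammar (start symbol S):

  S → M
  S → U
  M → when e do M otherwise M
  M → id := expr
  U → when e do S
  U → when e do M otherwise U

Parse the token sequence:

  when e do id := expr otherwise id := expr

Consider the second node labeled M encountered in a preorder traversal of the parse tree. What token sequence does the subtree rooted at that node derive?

id := expr

[S [M when e do [M id := expr] otherwise [M id := expr]]]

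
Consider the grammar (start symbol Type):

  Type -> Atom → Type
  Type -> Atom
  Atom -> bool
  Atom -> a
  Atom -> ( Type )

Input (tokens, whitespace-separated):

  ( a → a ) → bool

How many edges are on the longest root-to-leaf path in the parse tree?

[Type [Atom ( [Type [Atom a] → [Type [Atom a]]] )] → [Type [Atom bool]]]

5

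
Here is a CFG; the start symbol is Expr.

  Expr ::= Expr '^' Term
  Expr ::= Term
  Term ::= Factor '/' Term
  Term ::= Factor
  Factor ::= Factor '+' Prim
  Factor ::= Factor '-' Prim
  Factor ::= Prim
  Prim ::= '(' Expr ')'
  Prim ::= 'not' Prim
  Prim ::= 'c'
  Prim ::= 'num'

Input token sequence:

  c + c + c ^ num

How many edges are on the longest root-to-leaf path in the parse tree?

[Expr [Expr [Term [Factor [Factor [Factor [Prim c]] + [Prim c]] + [Prim c]]]] ^ [Term [Factor [Prim num]]]]

7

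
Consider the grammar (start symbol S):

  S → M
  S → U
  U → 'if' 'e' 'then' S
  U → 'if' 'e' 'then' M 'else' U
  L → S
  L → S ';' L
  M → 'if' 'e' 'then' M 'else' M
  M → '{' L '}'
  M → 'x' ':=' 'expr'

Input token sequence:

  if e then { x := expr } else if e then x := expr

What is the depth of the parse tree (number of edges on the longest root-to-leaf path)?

6

[S [U if e then [M { [L [S [M x := expr]]] }] else [U if e then [S [M x := expr]]]]]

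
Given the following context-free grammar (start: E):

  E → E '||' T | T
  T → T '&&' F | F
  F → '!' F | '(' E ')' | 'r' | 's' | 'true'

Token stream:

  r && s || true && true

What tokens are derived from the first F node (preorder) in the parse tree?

[E [E [T [T [F r]] && [F s]]] || [T [T [F true]] && [F true]]]

r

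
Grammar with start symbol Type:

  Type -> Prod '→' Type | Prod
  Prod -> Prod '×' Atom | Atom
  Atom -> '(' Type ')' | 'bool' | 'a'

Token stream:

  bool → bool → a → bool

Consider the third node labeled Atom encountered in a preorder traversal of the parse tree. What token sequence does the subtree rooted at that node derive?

a

[Type [Prod [Atom bool]] → [Type [Prod [Atom bool]] → [Type [Prod [Atom a]] → [Type [Prod [Atom bool]]]]]]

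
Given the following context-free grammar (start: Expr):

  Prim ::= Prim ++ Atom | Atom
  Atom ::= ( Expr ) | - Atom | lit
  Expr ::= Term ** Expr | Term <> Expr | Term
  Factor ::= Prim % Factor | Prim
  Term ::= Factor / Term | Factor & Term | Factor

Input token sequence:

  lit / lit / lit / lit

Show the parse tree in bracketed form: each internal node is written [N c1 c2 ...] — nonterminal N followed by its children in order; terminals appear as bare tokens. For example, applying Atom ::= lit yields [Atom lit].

[Expr [Term [Factor [Prim [Atom lit]]] / [Term [Factor [Prim [Atom lit]]] / [Term [Factor [Prim [Atom lit]]] / [Term [Factor [Prim [Atom lit]]]]]]]]

Expr
Term
Factor / Term
Prim / Term
Atom / Term
lit / Term
lit / Factor / Term
lit / Prim / Term
lit / Atom / Term
lit / lit / Term
lit / lit / Factor / Term
lit / lit / Prim / Term
lit / lit / Atom / Term
lit / lit / lit / Term
lit / lit / lit / Factor
lit / lit / lit / Prim
lit / lit / lit / Atom
lit / lit / lit / lit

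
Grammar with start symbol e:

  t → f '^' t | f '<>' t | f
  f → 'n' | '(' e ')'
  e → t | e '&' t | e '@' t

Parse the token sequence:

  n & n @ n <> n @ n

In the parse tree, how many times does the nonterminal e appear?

4

[e [e [e [e [t [f n]]] & [t [f n]]] @ [t [f n] <> [t [f n]]]] @ [t [f n]]]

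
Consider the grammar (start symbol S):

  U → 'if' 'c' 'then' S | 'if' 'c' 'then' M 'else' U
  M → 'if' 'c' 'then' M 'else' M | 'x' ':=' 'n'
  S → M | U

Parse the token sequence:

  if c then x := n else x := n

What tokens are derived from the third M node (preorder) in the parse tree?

x := n

[S [M if c then [M x := n] else [M x := n]]]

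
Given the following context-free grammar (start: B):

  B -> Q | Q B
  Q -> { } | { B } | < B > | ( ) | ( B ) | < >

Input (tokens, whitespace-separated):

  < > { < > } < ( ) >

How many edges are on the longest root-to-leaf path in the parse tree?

[B [Q < >] [B [Q { [B [Q < >]] }] [B [Q < [B [Q ( )]] >]]]]

6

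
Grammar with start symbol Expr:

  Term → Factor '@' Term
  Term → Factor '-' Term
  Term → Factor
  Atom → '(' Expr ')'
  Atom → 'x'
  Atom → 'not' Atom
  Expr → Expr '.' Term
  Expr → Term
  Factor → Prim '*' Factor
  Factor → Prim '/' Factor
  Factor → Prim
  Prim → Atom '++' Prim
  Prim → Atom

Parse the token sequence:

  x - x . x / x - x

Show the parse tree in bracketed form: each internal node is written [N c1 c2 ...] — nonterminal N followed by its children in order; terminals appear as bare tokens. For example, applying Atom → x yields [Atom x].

[Expr [Expr [Term [Factor [Prim [Atom x]]] - [Term [Factor [Prim [Atom x]]]]]] . [Term [Factor [Prim [Atom x]] / [Factor [Prim [Atom x]]]] - [Term [Factor [Prim [Atom x]]]]]]

Expr
Expr . Term
Term . Term
Factor - Term . Term
Prim - Term . Term
Atom - Term . Term
x - Term . Term
x - Factor . Term
x - Prim . Term
x - Atom . Term
x - x . Term
x - x . Factor - Term
x - x . Prim / Factor - Term
x - x . Atom / Factor - Term
x - x . x / Factor - Term
x - x . x / Prim - Term
x - x . x / Atom - Term
x - x . x / x - Term
x - x . x / x - Factor
x - x . x / x - Prim
x - x . x / x - Atom
x - x . x / x - x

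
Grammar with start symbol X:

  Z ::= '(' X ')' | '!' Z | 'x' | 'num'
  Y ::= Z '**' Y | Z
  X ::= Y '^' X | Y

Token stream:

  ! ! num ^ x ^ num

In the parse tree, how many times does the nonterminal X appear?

3

[X [Y [Z ! [Z ! [Z num]]]] ^ [X [Y [Z x]] ^ [X [Y [Z num]]]]]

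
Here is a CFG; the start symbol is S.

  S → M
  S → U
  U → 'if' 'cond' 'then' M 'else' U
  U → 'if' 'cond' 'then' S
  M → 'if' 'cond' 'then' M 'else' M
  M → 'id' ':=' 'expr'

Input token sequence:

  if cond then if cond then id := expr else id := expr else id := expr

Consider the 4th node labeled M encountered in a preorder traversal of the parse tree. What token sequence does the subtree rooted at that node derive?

id := expr

[S [M if cond then [M if cond then [M id := expr] else [M id := expr]] else [M id := expr]]]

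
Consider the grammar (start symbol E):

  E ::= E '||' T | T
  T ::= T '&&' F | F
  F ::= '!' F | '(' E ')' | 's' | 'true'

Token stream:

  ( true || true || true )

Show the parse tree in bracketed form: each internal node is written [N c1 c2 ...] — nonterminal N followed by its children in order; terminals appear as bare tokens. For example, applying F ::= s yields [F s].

[E [T [F ( [E [E [E [T [F true]]] || [T [F true]]] || [T [F true]]] )]]]

E
T
F
( E )
( E || T )
( E || T || T )
( T || T || T )
( F || T || T )
( true || T || T )
( true || F || T )
( true || true || T )
( true || true || F )
( true || true || true )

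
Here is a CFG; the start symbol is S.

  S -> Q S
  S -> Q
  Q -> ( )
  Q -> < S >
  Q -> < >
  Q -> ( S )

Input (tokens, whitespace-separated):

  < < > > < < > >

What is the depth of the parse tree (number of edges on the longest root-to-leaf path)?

[S [Q < [S [Q < >]] >] [S [Q < [S [Q < >]] >]]]

5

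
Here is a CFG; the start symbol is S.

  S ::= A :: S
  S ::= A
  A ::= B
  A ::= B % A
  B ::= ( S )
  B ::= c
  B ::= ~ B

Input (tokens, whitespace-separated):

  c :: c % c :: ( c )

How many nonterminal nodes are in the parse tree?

14

[S [A [B c]] :: [S [A [B c] % [A [B c]]] :: [S [A [B ( [S [A [B c]]] )]]]]]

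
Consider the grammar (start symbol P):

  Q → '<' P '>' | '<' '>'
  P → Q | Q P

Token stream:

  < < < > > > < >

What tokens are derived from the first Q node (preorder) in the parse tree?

[P [Q < [P [Q < [P [Q < >]] >]] >] [P [Q < >]]]

< < < > > >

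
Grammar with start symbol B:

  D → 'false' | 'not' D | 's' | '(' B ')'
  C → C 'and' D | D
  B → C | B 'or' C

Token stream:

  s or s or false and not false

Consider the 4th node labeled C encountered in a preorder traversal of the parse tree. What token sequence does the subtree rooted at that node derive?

false

[B [B [B [C [D s]]] or [C [D s]]] or [C [C [D false]] and [D not [D false]]]]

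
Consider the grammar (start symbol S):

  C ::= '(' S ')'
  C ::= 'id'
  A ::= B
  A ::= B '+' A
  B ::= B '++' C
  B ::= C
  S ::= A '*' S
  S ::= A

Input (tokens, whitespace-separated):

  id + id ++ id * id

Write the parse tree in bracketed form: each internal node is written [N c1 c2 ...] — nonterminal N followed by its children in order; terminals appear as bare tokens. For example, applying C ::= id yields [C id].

S
A * S
B + A * S
C + A * S
id + A * S
id + B * S
id + B ++ C * S
id + C ++ C * S
id + id ++ C * S
id + id ++ id * S
id + id ++ id * A
id + id ++ id * B
id + id ++ id * C
id + id ++ id * id

[S [A [B [C id]] + [A [B [B [C id]] ++ [C id]]]] * [S [A [B [C id]]]]]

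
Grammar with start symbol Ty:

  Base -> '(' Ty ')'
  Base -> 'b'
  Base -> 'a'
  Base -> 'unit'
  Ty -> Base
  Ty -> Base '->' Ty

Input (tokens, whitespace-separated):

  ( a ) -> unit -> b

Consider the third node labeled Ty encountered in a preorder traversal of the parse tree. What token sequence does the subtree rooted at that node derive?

unit -> b

[Ty [Base ( [Ty [Base a]] )] -> [Ty [Base unit] -> [Ty [Base b]]]]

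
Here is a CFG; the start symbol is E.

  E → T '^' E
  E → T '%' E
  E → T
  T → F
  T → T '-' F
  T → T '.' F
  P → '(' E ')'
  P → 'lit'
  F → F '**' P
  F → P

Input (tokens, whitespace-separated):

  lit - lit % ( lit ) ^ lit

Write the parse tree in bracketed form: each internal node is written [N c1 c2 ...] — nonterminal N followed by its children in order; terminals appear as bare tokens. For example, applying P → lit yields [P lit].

E
T % E
T - F % E
F - F % E
P - F % E
lit - F % E
lit - P % E
lit - lit % E
lit - lit % T ^ E
lit - lit % F ^ E
lit - lit % P ^ E
lit - lit % ( E ) ^ E
lit - lit % ( T ) ^ E
lit - lit % ( F ) ^ E
lit - lit % ( P ) ^ E
lit - lit % ( lit ) ^ E
lit - lit % ( lit ) ^ T
lit - lit % ( lit ) ^ F
lit - lit % ( lit ) ^ P
lit - lit % ( lit ) ^ lit

[E [T [T [F [P lit]]] - [F [P lit]]] % [E [T [F [P ( [E [T [F [P lit]]]] )]]] ^ [E [T [F [P lit]]]]]]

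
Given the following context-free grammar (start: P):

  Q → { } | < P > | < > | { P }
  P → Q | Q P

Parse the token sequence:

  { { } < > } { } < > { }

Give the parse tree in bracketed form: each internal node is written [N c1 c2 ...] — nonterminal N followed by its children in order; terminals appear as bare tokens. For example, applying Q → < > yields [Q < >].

[P [Q { [P [Q { }] [P [Q < >]]] }] [P [Q { }] [P [Q < >] [P [Q { }]]]]]

P
Q P
{ P } P
{ Q P } P
{ { } P } P
{ { } Q } P
{ { } < > } P
{ { } < > } Q P
{ { } < > } { } P
{ { } < > } { } Q P
{ { } < > } { } < > P
{ { } < > } { } < > Q
{ { } < > } { } < > { }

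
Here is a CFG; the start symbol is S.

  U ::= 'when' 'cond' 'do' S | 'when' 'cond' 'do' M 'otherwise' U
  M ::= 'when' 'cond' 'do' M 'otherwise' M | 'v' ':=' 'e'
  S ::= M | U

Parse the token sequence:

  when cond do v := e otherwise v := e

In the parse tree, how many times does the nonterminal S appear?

1

[S [M when cond do [M v := e] otherwise [M v := e]]]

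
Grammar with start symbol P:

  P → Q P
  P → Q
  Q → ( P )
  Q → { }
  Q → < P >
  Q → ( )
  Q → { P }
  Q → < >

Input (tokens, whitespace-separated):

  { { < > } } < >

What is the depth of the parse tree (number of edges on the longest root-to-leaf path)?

6

[P [Q { [P [Q { [P [Q < >]] }]] }] [P [Q < >]]]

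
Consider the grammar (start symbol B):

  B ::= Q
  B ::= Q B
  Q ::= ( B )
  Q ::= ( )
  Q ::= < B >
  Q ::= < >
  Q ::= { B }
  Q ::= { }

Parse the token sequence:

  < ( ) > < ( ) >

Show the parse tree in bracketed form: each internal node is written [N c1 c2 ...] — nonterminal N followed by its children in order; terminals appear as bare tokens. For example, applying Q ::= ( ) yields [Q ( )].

[B [Q < [B [Q ( )]] >] [B [Q < [B [Q ( )]] >]]]

B
Q B
< B > B
< Q > B
< ( ) > B
< ( ) > Q
< ( ) > < B >
< ( ) > < Q >
< ( ) > < ( ) >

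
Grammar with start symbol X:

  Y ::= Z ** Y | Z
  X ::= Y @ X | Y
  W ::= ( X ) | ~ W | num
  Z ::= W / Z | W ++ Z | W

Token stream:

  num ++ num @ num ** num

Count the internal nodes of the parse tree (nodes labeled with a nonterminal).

13

[X [Y [Z [W num] ++ [Z [W num]]]] @ [X [Y [Z [W num]] ** [Y [Z [W num]]]]]]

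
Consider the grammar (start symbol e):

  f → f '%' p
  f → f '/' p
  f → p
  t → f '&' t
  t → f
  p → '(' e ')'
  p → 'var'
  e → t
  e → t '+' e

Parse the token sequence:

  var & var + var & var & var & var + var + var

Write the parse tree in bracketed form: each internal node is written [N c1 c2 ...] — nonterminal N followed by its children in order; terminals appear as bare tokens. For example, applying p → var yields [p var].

[e [t [f [p var]] & [t [f [p var]]]] + [e [t [f [p var]] & [t [f [p var]] & [t [f [p var]] & [t [f [p var]]]]]] + [e [t [f [p var]]] + [e [t [f [p var]]]]]]]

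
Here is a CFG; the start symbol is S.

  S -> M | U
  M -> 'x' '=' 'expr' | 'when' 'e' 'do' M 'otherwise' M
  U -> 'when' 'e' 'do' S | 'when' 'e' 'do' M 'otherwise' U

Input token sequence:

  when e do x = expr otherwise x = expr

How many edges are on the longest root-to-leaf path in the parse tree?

3

[S [M when e do [M x = expr] otherwise [M x = expr]]]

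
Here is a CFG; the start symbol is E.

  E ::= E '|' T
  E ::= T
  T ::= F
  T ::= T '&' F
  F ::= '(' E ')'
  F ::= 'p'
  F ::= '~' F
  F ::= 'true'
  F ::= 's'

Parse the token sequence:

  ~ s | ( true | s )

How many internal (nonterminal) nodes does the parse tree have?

13

[E [E [T [F ~ [F s]]]] | [T [F ( [E [E [T [F true]]] | [T [F s]]] )]]]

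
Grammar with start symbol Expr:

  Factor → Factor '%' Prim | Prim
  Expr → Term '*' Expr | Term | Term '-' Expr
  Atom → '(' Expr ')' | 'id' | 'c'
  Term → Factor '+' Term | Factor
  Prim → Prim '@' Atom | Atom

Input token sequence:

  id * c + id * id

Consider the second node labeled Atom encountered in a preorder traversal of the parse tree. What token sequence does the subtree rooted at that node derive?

c

[Expr [Term [Factor [Prim [Atom id]]]] * [Expr [Term [Factor [Prim [Atom c]]] + [Term [Factor [Prim [Atom id]]]]] * [Expr [Term [Factor [Prim [Atom id]]]]]]]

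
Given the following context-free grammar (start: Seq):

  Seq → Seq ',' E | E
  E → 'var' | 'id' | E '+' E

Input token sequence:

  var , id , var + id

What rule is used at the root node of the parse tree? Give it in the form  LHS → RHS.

[Seq [Seq [Seq [E var]] , [E id]] , [E [E var] + [E id]]]

Seq → Seq ',' E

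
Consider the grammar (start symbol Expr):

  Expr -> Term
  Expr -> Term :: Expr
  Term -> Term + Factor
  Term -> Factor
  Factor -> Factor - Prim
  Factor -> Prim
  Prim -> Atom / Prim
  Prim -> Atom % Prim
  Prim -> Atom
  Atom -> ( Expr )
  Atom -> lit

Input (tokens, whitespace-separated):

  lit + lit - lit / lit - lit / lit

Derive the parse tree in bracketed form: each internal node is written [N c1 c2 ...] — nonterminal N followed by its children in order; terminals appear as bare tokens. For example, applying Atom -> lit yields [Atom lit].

Expr
Term
Term + Factor
Factor + Factor
Prim + Factor
Atom + Factor
lit + Factor
lit + Factor - Prim
lit + Factor - Prim - Prim
lit + Prim - Prim - Prim
lit + Atom - Prim - Prim
lit + lit - Prim - Prim
lit + lit - Atom / Prim - Prim
lit + lit - lit / Prim - Prim
lit + lit - lit / Atom - Prim
lit + lit - lit / lit - Prim
lit + lit - lit / lit - Atom / Prim
lit + lit - lit / lit - lit / Prim
lit + lit - lit / lit - lit / Atom
lit + lit - lit / lit - lit / lit

[Expr [Term [Term [Factor [Prim [Atom lit]]]] + [Factor [Factor [Factor [Prim [Atom lit]]] - [Prim [Atom lit] / [Prim [Atom lit]]]] - [Prim [Atom lit] / [Prim [Atom lit]]]]]]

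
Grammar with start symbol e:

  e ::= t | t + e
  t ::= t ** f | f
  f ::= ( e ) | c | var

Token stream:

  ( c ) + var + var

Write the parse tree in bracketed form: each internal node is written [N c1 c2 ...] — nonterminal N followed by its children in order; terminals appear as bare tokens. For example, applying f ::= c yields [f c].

[e [t [f ( [e [t [f c]]] )]] + [e [t [f var]] + [e [t [f var]]]]]

e
t + e
f + e
( e ) + e
( t ) + e
( f ) + e
( c ) + e
( c ) + t + e
( c ) + f + e
( c ) + var + e
( c ) + var + t
( c ) + var + f
( c ) + var + var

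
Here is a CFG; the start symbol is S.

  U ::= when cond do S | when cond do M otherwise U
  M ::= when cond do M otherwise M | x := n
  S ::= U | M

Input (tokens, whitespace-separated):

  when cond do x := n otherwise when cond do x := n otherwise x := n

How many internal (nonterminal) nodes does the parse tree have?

6

[S [M when cond do [M x := n] otherwise [M when cond do [M x := n] otherwise [M x := n]]]]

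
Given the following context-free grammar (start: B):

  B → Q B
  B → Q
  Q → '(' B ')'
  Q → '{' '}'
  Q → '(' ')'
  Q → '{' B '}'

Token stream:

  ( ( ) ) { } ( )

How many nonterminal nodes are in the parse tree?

[B [Q ( [B [Q ( )]] )] [B [Q { }] [B [Q ( )]]]]

8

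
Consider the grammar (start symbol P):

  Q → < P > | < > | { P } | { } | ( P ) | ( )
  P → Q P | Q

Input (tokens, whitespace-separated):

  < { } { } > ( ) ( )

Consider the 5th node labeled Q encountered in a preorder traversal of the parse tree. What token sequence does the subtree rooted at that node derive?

[P [Q < [P [Q { }] [P [Q { }]]] >] [P [Q ( )] [P [Q ( )]]]]

( )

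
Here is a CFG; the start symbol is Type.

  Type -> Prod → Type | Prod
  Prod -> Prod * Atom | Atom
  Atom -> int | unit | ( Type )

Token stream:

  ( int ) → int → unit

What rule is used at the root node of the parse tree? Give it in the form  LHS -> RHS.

Type -> Prod → Type

[Type [Prod [Atom ( [Type [Prod [Atom int]]] )]] → [Type [Prod [Atom int]] → [Type [Prod [Atom unit]]]]]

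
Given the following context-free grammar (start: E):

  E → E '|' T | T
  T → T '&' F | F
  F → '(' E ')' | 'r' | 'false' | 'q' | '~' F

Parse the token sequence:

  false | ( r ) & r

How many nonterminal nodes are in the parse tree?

[E [E [T [F false]]] | [T [T [F ( [E [T [F r]]] )]] & [F r]]]

11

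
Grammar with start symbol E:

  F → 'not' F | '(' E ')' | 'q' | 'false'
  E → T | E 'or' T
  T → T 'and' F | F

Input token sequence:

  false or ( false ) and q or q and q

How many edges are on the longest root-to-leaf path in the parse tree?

[E [E [E [T [F false]]] or [T [T [F ( [E [T [F false]]] )]] and [F q]]] or [T [T [F q]] and [F q]]]

8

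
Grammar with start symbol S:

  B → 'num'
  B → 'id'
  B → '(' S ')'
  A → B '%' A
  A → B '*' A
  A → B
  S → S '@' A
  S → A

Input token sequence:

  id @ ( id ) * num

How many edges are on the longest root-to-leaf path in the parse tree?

[S [S [A [B id]]] @ [A [B ( [S [A [B id]]] )] * [A [B num]]]]

6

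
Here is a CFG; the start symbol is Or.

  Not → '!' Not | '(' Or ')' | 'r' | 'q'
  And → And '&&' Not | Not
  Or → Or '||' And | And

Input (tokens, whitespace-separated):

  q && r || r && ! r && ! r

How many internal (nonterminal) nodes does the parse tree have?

[Or [Or [And [And [Not q]] && [Not r]]] || [And [And [And [Not r]] && [Not ! [Not r]]] && [Not ! [Not r]]]]

14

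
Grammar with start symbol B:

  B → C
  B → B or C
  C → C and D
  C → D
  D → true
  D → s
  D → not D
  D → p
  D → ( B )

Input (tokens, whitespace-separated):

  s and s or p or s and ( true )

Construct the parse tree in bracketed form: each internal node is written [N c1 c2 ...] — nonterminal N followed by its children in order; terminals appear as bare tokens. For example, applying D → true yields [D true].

B
B or C
B or C or C
C or C or C
C and D or C or C
D and D or C or C
s and D or C or C
s and s or C or C
s and s or D or C
s and s or p or C
s and s or p or C and D
s and s or p or D and D
s and s or p or s and D
s and s or p or s and ( B )
s and s or p or s and ( C )
s and s or p or s and ( D )
s and s or p or s and ( true )

[B [B [B [C [C [D s]] and [D s]]] or [C [D p]]] or [C [C [D s]] and [D ( [B [C [D true]]] )]]]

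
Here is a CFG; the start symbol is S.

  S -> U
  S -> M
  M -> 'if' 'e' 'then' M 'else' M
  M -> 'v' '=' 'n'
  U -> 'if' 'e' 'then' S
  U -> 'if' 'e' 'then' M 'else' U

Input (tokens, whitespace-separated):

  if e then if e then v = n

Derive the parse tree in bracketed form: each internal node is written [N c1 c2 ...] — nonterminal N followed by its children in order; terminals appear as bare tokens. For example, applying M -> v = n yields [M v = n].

[S [U if e then [S [U if e then [S [M v = n]]]]]]

S
U
if e then S
if e then U
if e then if e then S
if e then if e then M
if e then if e then v = n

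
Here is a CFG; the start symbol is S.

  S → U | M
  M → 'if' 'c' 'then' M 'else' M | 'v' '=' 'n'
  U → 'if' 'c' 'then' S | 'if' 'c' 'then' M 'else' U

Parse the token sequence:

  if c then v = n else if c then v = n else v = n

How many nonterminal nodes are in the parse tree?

[S [M if c then [M v = n] else [M if c then [M v = n] else [M v = n]]]]

6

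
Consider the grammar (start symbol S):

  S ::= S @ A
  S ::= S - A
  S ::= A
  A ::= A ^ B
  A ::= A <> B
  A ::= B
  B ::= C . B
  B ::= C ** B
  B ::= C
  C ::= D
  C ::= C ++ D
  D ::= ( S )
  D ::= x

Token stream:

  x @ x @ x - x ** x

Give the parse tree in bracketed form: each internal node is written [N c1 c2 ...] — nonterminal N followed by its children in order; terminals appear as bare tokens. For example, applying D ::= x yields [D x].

[S [S [S [S [A [B [C [D x]]]]] @ [A [B [C [D x]]]]] @ [A [B [C [D x]]]]] - [A [B [C [D x]] ** [B [C [D x]]]]]]

S
S - A
S @ A - A
S @ A @ A - A
A @ A @ A - A
B @ A @ A - A
C @ A @ A - A
D @ A @ A - A
x @ A @ A - A
x @ B @ A - A
x @ C @ A - A
x @ D @ A - A
x @ x @ A - A
x @ x @ B - A
x @ x @ C - A
x @ x @ D - A
x @ x @ x - A
x @ x @ x - B
x @ x @ x - C ** B
x @ x @ x - D ** B
x @ x @ x - x ** B
x @ x @ x - x ** C
x @ x @ x - x ** D
x @ x @ x - x ** x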